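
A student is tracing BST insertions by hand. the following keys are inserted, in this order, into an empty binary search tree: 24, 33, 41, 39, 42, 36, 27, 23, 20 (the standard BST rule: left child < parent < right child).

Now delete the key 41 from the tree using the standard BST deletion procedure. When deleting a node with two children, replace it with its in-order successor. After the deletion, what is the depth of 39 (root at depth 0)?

3

24: root
33: right child of 24 (depth 1)
41: right child of 33 (depth 2)
39: left child of 41 (depth 3)
42: right child of 41 (depth 3)
36: left child of 39 (depth 4)
27: left child of 33 (depth 2)
23: left child of 24 (depth 1)
20: left child of 23 (depth 2)

Delete 41 (two children — replace with in-order successor).
After deletion, path to 39: 24 → 33 → 42 → 39.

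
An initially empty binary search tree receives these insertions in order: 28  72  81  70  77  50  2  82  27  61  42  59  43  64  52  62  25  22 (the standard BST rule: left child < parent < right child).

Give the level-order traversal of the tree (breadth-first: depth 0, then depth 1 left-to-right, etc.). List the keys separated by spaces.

28 2 72 27 70 81 25 50 77 82 22 42 61 43 59 64 52 62

28: root
72: right child of 28 (depth 1)
81: right child of 72 (depth 2)
70: left child of 72 (depth 2)
77: left child of 81 (depth 3)
50: left child of 70 (depth 3)
2: left child of 28 (depth 1)
82: right child of 81 (depth 3)
27: right child of 2 (depth 2)
61: right child of 50 (depth 4)
42: left child of 50 (depth 4)
59: left child of 61 (depth 5)
43: right child of 42 (depth 5)
64: right child of 61 (depth 5)
52: left child of 59 (depth 6)
62: left child of 64 (depth 6)
25: left child of 27 (depth 3)
22: left child of 25 (depth 4)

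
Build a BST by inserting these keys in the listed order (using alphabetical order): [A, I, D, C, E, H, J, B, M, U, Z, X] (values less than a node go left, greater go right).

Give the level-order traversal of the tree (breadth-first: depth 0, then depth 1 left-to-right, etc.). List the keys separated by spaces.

Insert A: tree is empty, so A becomes the root.
Insert I: I > A → go right. Place as right child of A.
Insert D: D > A → go right; D < I → go left. Place as left child of I.
Insert C: C > A → go right; C < I → go left; C < D → go left. Place as left child of D.
Insert E: E > A → go right; E < I → go left; E > D → go right. Place as right child of D.
Insert H: H > A → go right; H < I → go left; H > D → go right; H > E → go right. Place as right child of E.
Insert J: J > A → go right; J > I → go right. Place as right child of I.
Insert B: B > A → go right; B < I → go left; B < D → go left; B < C → go left. Place as left child of C.
Insert M: M > A → go right; M > I → go right; M > J → go right. Place as right child of J.
Insert U: U > A → go right; U > I → go right; U > J → go right; U > M → go right. Place as right child of M.
Insert Z: Z > A → go right; Z > I → go right; Z > J → go right; Z > M → go right; Z > U → go right. Place as right child of U.
Insert X: X > A → go right; X > I → go right; X > J → go right; X > M → go right; X > U → go right; X < Z → go left. Place as left child of Z.

A I D J C E M B H U Z X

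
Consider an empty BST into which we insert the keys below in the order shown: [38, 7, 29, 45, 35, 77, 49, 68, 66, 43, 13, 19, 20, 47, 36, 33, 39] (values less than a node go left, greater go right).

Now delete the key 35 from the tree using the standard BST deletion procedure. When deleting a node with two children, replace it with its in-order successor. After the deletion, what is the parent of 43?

45

38: root
7: left child of 38 (depth 1)
29: right child of 7 (depth 2)
45: right child of 38 (depth 1)
35: right child of 29 (depth 3)
77: right child of 45 (depth 2)
49: left child of 77 (depth 3)
68: right child of 49 (depth 4)
66: left child of 68 (depth 5)
43: left child of 45 (depth 2)
13: left child of 29 (depth 3)
19: right child of 13 (depth 4)
20: right child of 19 (depth 5)
47: left child of 49 (depth 4)
36: right child of 35 (depth 4)
33: left child of 35 (depth 4)
39: left child of 43 (depth 3)

Delete 35 (two children — replace with in-order successor).
After deletion, 43's parent is 45.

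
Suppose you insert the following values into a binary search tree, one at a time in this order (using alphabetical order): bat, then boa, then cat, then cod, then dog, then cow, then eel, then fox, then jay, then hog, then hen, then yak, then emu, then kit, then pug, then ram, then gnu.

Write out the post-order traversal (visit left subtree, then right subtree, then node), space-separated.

Insert bat: tree is empty, so bat becomes the root.
Insert boa: boa > bat → go right. Place as right child of bat.
Insert cat: cat > bat → go right; cat > boa → go right. Place as right child of boa.
Insert cod: cod > bat → go right; cod > boa → go right; cod > cat → go right. Place as right child of cat.
Insert dog: dog > bat → go right; dog > boa → go right; dog > cat → go right; dog > cod → go right. Place as right child of cod.
Insert cow: cow > bat → go right; cow > boa → go right; cow > cat → go right; cow > cod → go right; cow < dog → go left. Place as left child of dog.
Insert eel: eel > bat → go right; eel > boa → go right; eel > cat → go right; eel > cod → go right; eel > dog → go right. Place as right child of dog.
Insert fox: fox > bat → go right; fox > boa → go right; fox > cat → go right; fox > cod → go right; fox > dog → go right; fox > eel → go right. Place as right child of eel.
Insert jay: jay > bat → go right; jay > boa → go right; jay > cat → go right; jay > cod → go right; jay > dog → go right; jay > eel → go right; jay > fox → go right. Place as right child of fox.
Insert hog: hog > bat → go right; hog > boa → go right; hog > cat → go right; hog > cod → go right; hog > dog → go right; hog > eel → go right; hog > fox → go right; hog < jay → go left. Place as left child of jay.
Insert hen: hen > bat → go right; hen > boa → go right; hen > cat → go right; hen > cod → go right; hen > dog → go right; hen > eel → go right; hen > fox → go right; hen < jay → go left; hen < hog → go left. Place as left child of hog.
Insert yak: yak > bat → go right; yak > boa → go right; yak > cat → go right; yak > cod → go right; yak > dog → go right; yak > eel → go right; yak > fox → go right; yak > jay → go right. Place as right child of jay.
Insert emu: emu > bat → go right; emu > boa → go right; emu > cat → go right; emu > cod → go right; emu > dog → go right; emu > eel → go right; emu < fox → go left. Place as left child of fox.
Insert kit: kit > bat → go right; kit > boa → go right; kit > cat → go right; kit > cod → go right; kit > dog → go right; kit > eel → go right; kit > fox → go right; kit > jay → go right; kit < yak → go left. Place as left child of yak.
Insert pug: pug > bat → go right; pug > boa → go right; pug > cat → go right; pug > cod → go right; pug > dog → go right; pug > eel → go right; pug > fox → go right; pug > jay → go right; pug < yak → go left; pug > kit → go right. Place as right child of kit.
Insert ram: ram > bat → go right; ram > boa → go right; ram > cat → go right; ram > cod → go right; ram > dog → go right; ram > eel → go right; ram > fox → go right; ram > jay → go right; ram < yak → go left; ram > kit → go right; ram > pug → go right. Place as right child of pug.
Insert gnu: gnu > bat → go right; gnu > boa → go right; gnu > cat → go right; gnu > cod → go right; gnu > dog → go right; gnu > eel → go right; gnu > fox → go right; gnu < jay → go left; gnu < hog → go left; gnu < hen → go left. Place as left child of hen.

cow emu gnu hen hog ram pug kit yak jay fox eel dog cod cat boa bat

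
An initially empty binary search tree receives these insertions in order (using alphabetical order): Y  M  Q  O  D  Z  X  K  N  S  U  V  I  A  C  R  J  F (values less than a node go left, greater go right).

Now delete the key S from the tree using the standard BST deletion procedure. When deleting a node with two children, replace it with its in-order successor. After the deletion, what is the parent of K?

Insert Y: tree is empty, so Y becomes the root.
Insert M: M < Y → go left. Place as left child of Y.
Insert Q: Q < Y → go left; Q > M → go right. Place as right child of M.
Insert O: O < Y → go left; O > M → go right; O < Q → go left. Place as left child of Q.
Insert D: D < Y → go left; D < M → go left. Place as left child of M.
Insert Z: Z > Y → go right. Place as right child of Y.
Insert X: X < Y → go left; X > M → go right; X > Q → go right. Place as right child of Q.
Insert K: K < Y → go left; K < M → go left; K > D → go right. Place as right child of D.
Insert N: N < Y → go left; N > M → go right; N < Q → go left; N < O → go left. Place as left child of O.
Insert S: S < Y → go left; S > M → go right; S > Q → go right; S < X → go left. Place as left child of X.
Insert U: U < Y → go left; U > M → go right; U > Q → go right; U < X → go left; U > S → go right. Place as right child of S.
Insert V: V < Y → go left; V > M → go right; V > Q → go right; V < X → go left; V > S → go right; V > U → go right. Place as right child of U.
Insert I: I < Y → go left; I < M → go left; I > D → go right; I < K → go left. Place as left child of K.
Insert A: A < Y → go left; A < M → go left; A < D → go left. Place as left child of D.
Insert C: C < Y → go left; C < M → go left; C < D → go left; C > A → go right. Place as right child of A.
Insert R: R < Y → go left; R > M → go right; R > Q → go right; R < X → go left; R < S → go left. Place as left child of S.
Insert J: J < Y → go left; J < M → go left; J > D → go right; J < K → go left; J > I → go right. Place as right child of I.
Insert F: F < Y → go left; F < M → go left; F > D → go right; F < K → go left; F < I → go left. Place as left child of I.

Delete S (two children — replace with in-order successor).
After deletion, K's parent is D.

D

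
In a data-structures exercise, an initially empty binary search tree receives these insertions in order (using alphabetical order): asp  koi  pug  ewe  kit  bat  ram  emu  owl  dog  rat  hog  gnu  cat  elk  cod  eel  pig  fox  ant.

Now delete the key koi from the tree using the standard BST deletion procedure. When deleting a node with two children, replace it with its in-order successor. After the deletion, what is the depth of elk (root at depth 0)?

6

asp: root
koi: right child of asp (depth 1)
pug: right child of koi (depth 2)
ewe: left child of koi (depth 2)
kit: right child of ewe (depth 3)
bat: left child of ewe (depth 3)
ram: right child of pug (depth 3)
emu: right child of bat (depth 4)
owl: left child of pug (depth 3)
dog: left child of emu (depth 5)
rat: right child of ram (depth 4)
hog: left child of kit (depth 4)
gnu: left child of hog (depth 5)
cat: left child of dog (depth 6)
elk: right child of dog (depth 6)
cod: right child of cat (depth 7)
eel: left child of elk (depth 7)
pig: right child of owl (depth 4)
fox: left child of gnu (depth 6)
ant: left child of asp (depth 1)

Delete koi (two children — replace with in-order successor).
After deletion, path to elk: asp → owl → ewe → bat → emu → dog → elk.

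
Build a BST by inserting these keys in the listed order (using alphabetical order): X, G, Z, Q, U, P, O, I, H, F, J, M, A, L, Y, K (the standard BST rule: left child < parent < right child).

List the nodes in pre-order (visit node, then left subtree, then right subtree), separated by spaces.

X: root
G: left child of X (depth 1)
Z: right child of X (depth 1)
Q: right child of G (depth 2)
U: right child of Q (depth 3)
P: left child of Q (depth 3)
O: left child of P (depth 4)
I: left child of O (depth 5)
H: left child of I (depth 6)
F: left child of G (depth 2)
J: right child of I (depth 6)
M: right child of J (depth 7)
A: left child of F (depth 3)
L: left child of M (depth 8)
Y: left child of Z (depth 2)
K: left child of L (depth 9)

X G F A Q P O I H J M L K U Z Y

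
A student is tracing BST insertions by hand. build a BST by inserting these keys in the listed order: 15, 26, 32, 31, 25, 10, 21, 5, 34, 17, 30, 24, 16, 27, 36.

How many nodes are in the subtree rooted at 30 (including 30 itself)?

2

15: root
26: right child of 15 (depth 1)
32: right child of 26 (depth 2)
31: left child of 32 (depth 3)
25: left child of 26 (depth 2)
10: left child of 15 (depth 1)
21: left child of 25 (depth 3)
5: left child of 10 (depth 2)
34: right child of 32 (depth 3)
17: left child of 21 (depth 4)
30: left child of 31 (depth 4)
24: right child of 21 (depth 4)
16: left child of 17 (depth 5)
27: left child of 30 (depth 5)
36: right child of 34 (depth 4)

Subtree rooted at 30 contains: 30, 27 — 2 nodes.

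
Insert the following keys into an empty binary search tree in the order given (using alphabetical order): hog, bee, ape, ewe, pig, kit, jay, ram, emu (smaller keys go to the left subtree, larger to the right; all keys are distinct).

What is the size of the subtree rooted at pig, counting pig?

4

Insert hog: tree is empty, so hog becomes the root.
Insert bee: bee < hog → go left. Place as left child of hog.
Insert ape: ape < hog → go left; ape < bee → go left. Place as left child of bee.
Insert ewe: ewe < hog → go left; ewe > bee → go right. Place as right child of bee.
Insert pig: pig > hog → go right. Place as right child of hog.
Insert kit: kit > hog → go right; kit < pig → go left. Place as left child of pig.
Insert jay: jay > hog → go right; jay < pig → go left; jay < kit → go left. Place as left child of kit.
Insert ram: ram > hog → go right; ram > pig → go right. Place as right child of pig.
Insert emu: emu < hog → go left; emu > bee → go right; emu < ewe → go left. Place as left child of ewe.

Subtree rooted at pig contains: pig, kit, jay, ram — 4 nodes.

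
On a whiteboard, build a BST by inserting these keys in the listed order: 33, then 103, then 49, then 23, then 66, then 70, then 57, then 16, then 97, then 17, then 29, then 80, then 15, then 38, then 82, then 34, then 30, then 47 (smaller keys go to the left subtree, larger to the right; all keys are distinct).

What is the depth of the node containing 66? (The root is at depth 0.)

3

Resulting structure (node: left, right):
  33: L=23, R=103
  103: L=49, R=–
  49: L=38, R=66
  23: L=16, R=29
  66: L=57, R=70
  70: L=–, R=97
  57: L=–, R=–
  16: L=15, R=17
  97: L=80, R=–
  17: L=–, R=–
  29: L=–, R=30
  80: L=–, R=82
  15: L=–, R=–
  38: L=34, R=47
  82: L=–, R=–
  34: L=–, R=–
  30: L=–, R=–
  47: L=–, R=–

Path to 66: 33 → 103 → 49 → 66, which is 3 edges.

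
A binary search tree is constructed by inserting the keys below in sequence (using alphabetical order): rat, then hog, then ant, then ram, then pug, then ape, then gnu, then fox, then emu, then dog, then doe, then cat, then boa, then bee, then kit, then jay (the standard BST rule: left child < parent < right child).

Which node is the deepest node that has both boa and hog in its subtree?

hog

Insert rat: tree is empty, so rat becomes the root.
Insert hog: hog < rat → go left. Place as left child of rat.
Insert ant: ant < rat → go left; ant < hog → go left. Place as left child of hog.
Insert ram: ram < rat → go left; ram > hog → go right. Place as right child of hog.
Insert pug: pug < rat → go left; pug > hog → go right; pug < ram → go left. Place as left child of ram.
Insert ape: ape < rat → go left; ape < hog → go left; ape > ant → go right. Place as right child of ant.
Insert gnu: gnu < rat → go left; gnu < hog → go left; gnu > ant → go right; gnu > ape → go right. Place as right child of ape.
Insert fox: fox < rat → go left; fox < hog → go left; fox > ant → go right; fox > ape → go right; fox < gnu → go left. Place as left child of gnu.
Insert emu: emu < rat → go left; emu < hog → go left; emu > ant → go right; emu > ape → go right; emu < gnu → go left; emu < fox → go left. Place as left child of fox.
Insert dog: dog < rat → go left; dog < hog → go left; dog > ant → go right; dog > ape → go right; dog < gnu → go left; dog < fox → go left; dog < emu → go left. Place as left child of emu.
Insert doe: doe < rat → go left; doe < hog → go left; doe > ant → go right; doe > ape → go right; doe < gnu → go left; doe < fox → go left; doe < emu → go left; doe < dog → go left. Place as left child of dog.
Insert cat: cat < rat → go left; cat < hog → go left; cat > ant → go right; cat > ape → go right; cat < gnu → go left; cat < fox → go left; cat < emu → go left; cat < dog → go left; cat < doe → go left. Place as left child of doe.
Insert boa: boa < rat → go left; boa < hog → go left; boa > ant → go right; boa > ape → go right; boa < gnu → go left; boa < fox → go left; boa < emu → go left; boa < dog → go left; boa < doe → go left; boa < cat → go left. Place as left child of cat.
Insert bee: bee < rat → go left; bee < hog → go left; bee > ant → go right; bee > ape → go right; bee < gnu → go left; bee < fox → go left; bee < emu → go left; bee < dog → go left; bee < doe → go left; bee < cat → go left; bee < boa → go left. Place as left child of boa.
Insert kit: kit < rat → go left; kit > hog → go right; kit < ram → go left; kit < pug → go left. Place as left child of pug.
Insert jay: jay < rat → go left; jay > hog → go right; jay < ram → go left; jay < pug → go left; jay < kit → go left. Place as left child of kit.

Path to boa: rat → hog → ant → ape → gnu → fox → emu → dog → doe → cat → boa
Path to hog: rat → hog
hog lies on both paths and is an ancestor of the other node.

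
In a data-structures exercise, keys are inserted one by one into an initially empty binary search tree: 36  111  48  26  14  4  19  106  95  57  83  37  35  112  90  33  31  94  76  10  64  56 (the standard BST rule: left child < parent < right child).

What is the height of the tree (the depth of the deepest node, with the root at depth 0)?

8

Insert 36: tree is empty, so 36 becomes the root.
Insert 111: 111 > 36 → go right. Place as right child of 36.
Insert 48: 48 > 36 → go right; 48 < 111 → go left. Place as left child of 111.
Insert 26: 26 < 36 → go left. Place as left child of 36.
Insert 14: 14 < 36 → go left; 14 < 26 → go left. Place as left child of 26.
Insert 4: 4 < 36 → go left; 4 < 26 → go left; 4 < 14 → go left. Place as left child of 14.
Insert 19: 19 < 36 → go left; 19 < 26 → go left; 19 > 14 → go right. Place as right child of 14.
Insert 106: 106 > 36 → go right; 106 < 111 → go left; 106 > 48 → go right. Place as right child of 48.
Insert 95: 95 > 36 → go right; 95 < 111 → go left; 95 > 48 → go right; 95 < 106 → go left. Place as left child of 106.
Insert 57: 57 > 36 → go right; 57 < 111 → go left; 57 > 48 → go right; 57 < 106 → go left; 57 < 95 → go left. Place as left child of 95.
Insert 83: 83 > 36 → go right; 83 < 111 → go left; 83 > 48 → go right; 83 < 106 → go left; 83 < 95 → go left; 83 > 57 → go right. Place as right child of 57.
Insert 37: 37 > 36 → go right; 37 < 111 → go left; 37 < 48 → go left. Place as left child of 48.
Insert 35: 35 < 36 → go left; 35 > 26 → go right. Place as right child of 26.
Insert 112: 112 > 36 → go right; 112 > 111 → go right. Place as right child of 111.
Insert 90: 90 > 36 → go right; 90 < 111 → go left; 90 > 48 → go right; 90 < 106 → go left; 90 < 95 → go left; 90 > 57 → go right; 90 > 83 → go right. Place as right child of 83.
Insert 33: 33 < 36 → go left; 33 > 26 → go right; 33 < 35 → go left. Place as left child of 35.
Insert 31: 31 < 36 → go left; 31 > 26 → go right; 31 < 35 → go left; 31 < 33 → go left. Place as left child of 33.
Insert 94: 94 > 36 → go right; 94 < 111 → go left; 94 > 48 → go right; 94 < 106 → go left; 94 < 95 → go left; 94 > 57 → go right; 94 > 83 → go right; 94 > 90 → go right. Place as right child of 90.
Insert 76: 76 > 36 → go right; 76 < 111 → go left; 76 > 48 → go right; 76 < 106 → go left; 76 < 95 → go left; 76 > 57 → go right; 76 < 83 → go left. Place as left child of 83.
Insert 10: 10 < 36 → go left; 10 < 26 → go left; 10 < 14 → go left; 10 > 4 → go right. Place as right child of 4.
Insert 64: 64 > 36 → go right; 64 < 111 → go left; 64 > 48 → go right; 64 < 106 → go left; 64 < 95 → go left; 64 > 57 → go right; 64 < 83 → go left; 64 < 76 → go left. Place as left child of 76.
Insert 56: 56 > 36 → go right; 56 < 111 → go left; 56 > 48 → go right; 56 < 106 → go left; 56 < 95 → go left; 56 < 57 → go left. Place as left child of 57.

The deepest node is 94 at depth 8.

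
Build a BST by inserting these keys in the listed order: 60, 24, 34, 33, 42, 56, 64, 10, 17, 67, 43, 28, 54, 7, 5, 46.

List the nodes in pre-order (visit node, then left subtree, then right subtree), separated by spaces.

60 24 10 7 5 17 34 33 28 42 56 43 54 46 64 67

Resulting structure (node: left, right):
  60: L=24, R=64
  24: L=10, R=34
  34: L=33, R=42
  33: L=28, R=–
  42: L=–, R=56
  56: L=43, R=–
  64: L=–, R=67
  10: L=7, R=17
  17: L=–, R=–
  67: L=–, R=–
  43: L=–, R=54
  28: L=–, R=–
  54: L=46, R=–
  7: L=5, R=–
  5: L=–, R=–
  46: L=–, R=–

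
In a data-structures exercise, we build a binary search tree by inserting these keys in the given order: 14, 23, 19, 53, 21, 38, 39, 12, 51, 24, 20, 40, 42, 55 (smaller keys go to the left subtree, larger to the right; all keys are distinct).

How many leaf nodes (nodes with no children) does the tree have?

5

14: root
23: right child of 14 (depth 1)
19: left child of 23 (depth 2)
53: right child of 23 (depth 2)
21: right child of 19 (depth 3)
38: left child of 53 (depth 3)
39: right child of 38 (depth 4)
12: left child of 14 (depth 1)
51: right child of 39 (depth 5)
24: left child of 38 (depth 4)
20: left child of 21 (depth 4)
40: left child of 51 (depth 6)
42: right child of 40 (depth 7)
55: right child of 53 (depth 3)

Leaves: 12, 20, 24, 42, 55 — 5 in total.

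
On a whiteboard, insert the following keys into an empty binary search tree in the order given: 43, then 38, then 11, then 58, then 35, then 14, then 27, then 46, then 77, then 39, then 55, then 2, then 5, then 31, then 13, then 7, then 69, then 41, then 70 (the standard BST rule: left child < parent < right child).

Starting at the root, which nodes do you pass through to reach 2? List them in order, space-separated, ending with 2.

43 38 11 2

Resulting structure (node: left, right):
  43: L=38, R=58
  38: L=11, R=39
  11: L=2, R=35
  58: L=46, R=77
  35: L=14, R=–
  14: L=13, R=27
  27: L=–, R=31
  46: L=–, R=55
  77: L=69, R=–
  39: L=–, R=41
  55: L=–, R=–
  2: L=–, R=5
  5: L=–, R=7
  31: L=–, R=–
  13: L=–, R=–
  7: L=–, R=–
  69: L=–, R=70
  41: L=–, R=–
  70: L=–, R=–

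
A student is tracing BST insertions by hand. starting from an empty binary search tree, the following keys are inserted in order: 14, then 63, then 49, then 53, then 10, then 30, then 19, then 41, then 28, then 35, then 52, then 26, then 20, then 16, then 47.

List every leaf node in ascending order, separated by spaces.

10 16 20 35 47 52

14: root
63: right child of 14 (depth 1)
49: left child of 63 (depth 2)
53: right child of 49 (depth 3)
10: left child of 14 (depth 1)
30: left child of 49 (depth 3)
19: left child of 30 (depth 4)
41: right child of 30 (depth 4)
28: right child of 19 (depth 5)
35: left child of 41 (depth 5)
52: left child of 53 (depth 4)
26: left child of 28 (depth 6)
20: left child of 26 (depth 7)
16: left child of 19 (depth 5)
47: right child of 41 (depth 5)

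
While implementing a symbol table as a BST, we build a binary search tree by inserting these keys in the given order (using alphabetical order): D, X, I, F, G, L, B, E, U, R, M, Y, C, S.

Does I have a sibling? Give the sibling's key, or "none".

Insert D: tree is empty, so D becomes the root.
Insert X: X > D → go right. Place as right child of D.
Insert I: I > D → go right; I < X → go left. Place as left child of X.
Insert F: F > D → go right; F < X → go left; F < I → go left. Place as left child of I.
Insert G: G > D → go right; G < X → go left; G < I → go left; G > F → go right. Place as right child of F.
Insert L: L > D → go right; L < X → go left; L > I → go right. Place as right child of I.
Insert B: B < D → go left. Place as left child of D.
Insert E: E > D → go right; E < X → go left; E < I → go left; E < F → go left. Place as left child of F.
Insert U: U > D → go right; U < X → go left; U > I → go right; U > L → go right. Place as right child of L.
Insert R: R > D → go right; R < X → go left; R > I → go right; R > L → go right; R < U → go left. Place as left child of U.
Insert M: M > D → go right; M < X → go left; M > I → go right; M > L → go right; M < U → go left; M < R → go left. Place as left child of R.
Insert Y: Y > D → go right; Y > X → go right. Place as right child of X.
Insert C: C < D → go left; C > B → go right. Place as right child of B.
Insert S: S > D → go right; S < X → go left; S > I → go right; S > L → go right; S < U → go left; S > R → go right. Place as right child of R.

I's parent is X; the other child of X is Y.

Y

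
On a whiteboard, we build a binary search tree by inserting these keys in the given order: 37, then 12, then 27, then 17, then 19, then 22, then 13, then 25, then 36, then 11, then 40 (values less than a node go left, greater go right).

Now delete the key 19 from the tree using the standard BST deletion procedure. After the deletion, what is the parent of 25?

22

37: root
12: left child of 37 (depth 1)
27: right child of 12 (depth 2)
17: left child of 27 (depth 3)
19: right child of 17 (depth 4)
22: right child of 19 (depth 5)
13: left child of 17 (depth 4)
25: right child of 22 (depth 6)
36: right child of 27 (depth 3)
11: left child of 12 (depth 2)
40: right child of 37 (depth 1)

Delete 19 (at most one child — splice it out).
After deletion, 25's parent is 22.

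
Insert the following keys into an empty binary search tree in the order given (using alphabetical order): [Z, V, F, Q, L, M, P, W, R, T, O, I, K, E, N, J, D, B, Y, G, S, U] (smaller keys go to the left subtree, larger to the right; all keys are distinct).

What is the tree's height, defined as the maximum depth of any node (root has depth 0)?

Z: root
V: left child of Z (depth 1)
F: left child of V (depth 2)
Q: right child of F (depth 3)
L: left child of Q (depth 4)
M: right child of L (depth 5)
P: right child of M (depth 6)
W: right child of V (depth 2)
R: right child of Q (depth 4)
T: right child of R (depth 5)
O: left child of P (depth 7)
I: left child of L (depth 5)
K: right child of I (depth 6)
E: left child of F (depth 3)
N: left child of O (depth 8)
J: left child of K (depth 7)
D: left child of E (depth 4)
B: left child of D (depth 5)
Y: right child of W (depth 3)
G: left child of I (depth 6)
S: left child of T (depth 6)
U: right child of T (depth 6)

The deepest node is N at depth 8.

8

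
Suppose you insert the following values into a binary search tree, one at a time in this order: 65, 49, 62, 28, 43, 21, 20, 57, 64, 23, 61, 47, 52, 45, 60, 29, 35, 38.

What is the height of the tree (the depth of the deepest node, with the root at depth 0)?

6

65: root
49: left child of 65 (depth 1)
62: right child of 49 (depth 2)
28: left child of 49 (depth 2)
43: right child of 28 (depth 3)
21: left child of 28 (depth 3)
20: left child of 21 (depth 4)
57: left child of 62 (depth 3)
64: right child of 62 (depth 3)
23: right child of 21 (depth 4)
61: right child of 57 (depth 4)
47: right child of 43 (depth 4)
52: left child of 57 (depth 4)
45: left child of 47 (depth 5)
60: left child of 61 (depth 5)
29: left child of 43 (depth 4)
35: right child of 29 (depth 5)
38: right child of 35 (depth 6)

The deepest node is 38 at depth 6.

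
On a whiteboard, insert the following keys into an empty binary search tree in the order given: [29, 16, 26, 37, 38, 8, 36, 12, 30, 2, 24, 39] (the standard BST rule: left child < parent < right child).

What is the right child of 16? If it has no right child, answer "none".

29: root
16: left child of 29 (depth 1)
26: right child of 16 (depth 2)
37: right child of 29 (depth 1)
38: right child of 37 (depth 2)
8: left child of 16 (depth 2)
36: left child of 37 (depth 2)
12: right child of 8 (depth 3)
30: left child of 36 (depth 3)
2: left child of 8 (depth 3)
24: left child of 26 (depth 3)
39: right child of 38 (depth 3)

26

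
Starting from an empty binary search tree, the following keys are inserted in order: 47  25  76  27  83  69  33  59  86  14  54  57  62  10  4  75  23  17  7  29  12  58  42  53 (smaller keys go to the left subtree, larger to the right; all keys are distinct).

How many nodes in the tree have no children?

47: root
25: left child of 47 (depth 1)
76: right child of 47 (depth 1)
27: right child of 25 (depth 2)
83: right child of 76 (depth 2)
69: left child of 76 (depth 2)
33: right child of 27 (depth 3)
59: left child of 69 (depth 3)
86: right child of 83 (depth 3)
14: left child of 25 (depth 2)
54: left child of 59 (depth 4)
57: right child of 54 (depth 5)
62: right child of 59 (depth 4)
10: left child of 14 (depth 3)
4: left child of 10 (depth 4)
75: right child of 69 (depth 3)
23: right child of 14 (depth 3)
17: left child of 23 (depth 4)
7: right child of 4 (depth 5)
29: left child of 33 (depth 4)
12: right child of 10 (depth 4)
58: right child of 57 (depth 6)
42: right child of 33 (depth 4)
53: left child of 54 (depth 5)

Leaves: 7, 12, 17, 29, 42, 53, 58, 62, 75, 86 — 10 in total.

10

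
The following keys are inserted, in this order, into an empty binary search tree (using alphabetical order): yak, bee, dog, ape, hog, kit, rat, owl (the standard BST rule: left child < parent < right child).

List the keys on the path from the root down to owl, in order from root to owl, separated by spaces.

yak bee dog hog kit rat owl

Insert yak: tree is empty, so yak becomes the root.
Insert bee: bee < yak → go left. Place as left child of yak.
Insert dog: dog < yak → go left; dog > bee → go right. Place as right child of bee.
Insert ape: ape < yak → go left; ape < bee → go left. Place as left child of bee.
Insert hog: hog < yak → go left; hog > bee → go right; hog > dog → go right. Place as right child of dog.
Insert kit: kit < yak → go left; kit > bee → go right; kit > dog → go right; kit > hog → go right. Place as right child of hog.
Insert rat: rat < yak → go left; rat > bee → go right; rat > dog → go right; rat > hog → go right; rat > kit → go right. Place as right child of kit.
Insert owl: owl < yak → go left; owl > bee → go right; owl > dog → go right; owl > hog → go right; owl > kit → go right; owl < rat → go left. Place as left child of rat.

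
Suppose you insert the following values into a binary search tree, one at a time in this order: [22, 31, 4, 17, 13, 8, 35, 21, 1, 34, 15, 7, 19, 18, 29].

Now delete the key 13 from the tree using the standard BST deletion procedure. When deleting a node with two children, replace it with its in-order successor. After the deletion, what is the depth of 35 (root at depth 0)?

Insert 22: tree is empty, so 22 becomes the root.
Insert 31: 31 > 22 → go right. Place as right child of 22.
Insert 4: 4 < 22 → go left. Place as left child of 22.
Insert 17: 17 < 22 → go left; 17 > 4 → go right. Place as right child of 4.
Insert 13: 13 < 22 → go left; 13 > 4 → go right; 13 < 17 → go left. Place as left child of 17.
Insert 8: 8 < 22 → go left; 8 > 4 → go right; 8 < 17 → go left; 8 < 13 → go left. Place as left child of 13.
Insert 35: 35 > 22 → go right; 35 > 31 → go right. Place as right child of 31.
Insert 21: 21 < 22 → go left; 21 > 4 → go right; 21 > 17 → go right. Place as right child of 17.
Insert 1: 1 < 22 → go left; 1 < 4 → go left. Place as left child of 4.
Insert 34: 34 > 22 → go right; 34 > 31 → go right; 34 < 35 → go left. Place as left child of 35.
Insert 15: 15 < 22 → go left; 15 > 4 → go right; 15 < 17 → go left; 15 > 13 → go right. Place as right child of 13.
Insert 7: 7 < 22 → go left; 7 > 4 → go right; 7 < 17 → go left; 7 < 13 → go left; 7 < 8 → go left. Place as left child of 8.
Insert 19: 19 < 22 → go left; 19 > 4 → go right; 19 > 17 → go right; 19 < 21 → go left. Place as left child of 21.
Insert 18: 18 < 22 → go left; 18 > 4 → go right; 18 > 17 → go right; 18 < 21 → go left; 18 < 19 → go left. Place as left child of 19.
Insert 29: 29 > 22 → go right; 29 < 31 → go left. Place as left child of 31.

Delete 13 (two children — replace with in-order successor).
After deletion, path to 35: 22 → 31 → 35.

2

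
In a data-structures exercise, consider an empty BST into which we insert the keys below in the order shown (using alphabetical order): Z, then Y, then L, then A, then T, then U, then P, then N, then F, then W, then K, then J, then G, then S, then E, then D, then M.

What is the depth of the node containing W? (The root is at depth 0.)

5

Z: root
Y: left child of Z (depth 1)
L: left child of Y (depth 2)
A: left child of L (depth 3)
T: right child of L (depth 3)
U: right child of T (depth 4)
P: left child of T (depth 4)
N: left child of P (depth 5)
F: right child of A (depth 4)
W: right child of U (depth 5)
K: right child of F (depth 5)
J: left child of K (depth 6)
G: left child of J (depth 7)
S: right child of P (depth 5)
E: left child of F (depth 5)
D: left child of E (depth 6)
M: left child of N (depth 6)

Path to W: Z → Y → L → T → U → W, which is 5 edges.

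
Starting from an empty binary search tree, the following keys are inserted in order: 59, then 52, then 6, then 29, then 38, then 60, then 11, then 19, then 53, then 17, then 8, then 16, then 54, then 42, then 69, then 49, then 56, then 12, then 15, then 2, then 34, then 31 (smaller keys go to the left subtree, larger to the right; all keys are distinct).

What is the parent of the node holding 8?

11

Resulting structure (node: left, right):
  59: L=52, R=60
  52: L=6, R=53
  6: L=2, R=29
  29: L=11, R=38
  38: L=34, R=42
  60: L=–, R=69
  11: L=8, R=19
  19: L=17, R=–
  53: L=–, R=54
  17: L=16, R=–
  8: L=–, R=–
  16: L=12, R=–
  54: L=–, R=56
  42: L=–, R=49
  69: L=–, R=–
  49: L=–, R=–
  56: L=–, R=–
  12: L=–, R=15
  15: L=–, R=–
  2: L=–, R=–
  34: L=31, R=–
  31: L=–, R=–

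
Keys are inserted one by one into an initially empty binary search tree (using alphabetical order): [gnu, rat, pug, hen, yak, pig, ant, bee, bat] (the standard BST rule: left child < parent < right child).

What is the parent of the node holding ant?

gnu

gnu: root
rat: right child of gnu (depth 1)
pug: left child of rat (depth 2)
hen: left child of pug (depth 3)
yak: right child of rat (depth 2)
pig: right child of hen (depth 4)
ant: left child of gnu (depth 1)
bee: right child of ant (depth 2)
bat: left child of bee (depth 3)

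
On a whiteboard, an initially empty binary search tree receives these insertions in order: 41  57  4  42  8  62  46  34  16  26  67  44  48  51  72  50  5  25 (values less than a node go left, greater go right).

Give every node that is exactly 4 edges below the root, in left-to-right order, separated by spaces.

16 44 48 72

Resulting structure (node: left, right):
  41: L=4, R=57
  57: L=42, R=62
  4: L=–, R=8
  42: L=–, R=46
  8: L=5, R=34
  62: L=–, R=67
  46: L=44, R=48
  34: L=16, R=–
  16: L=–, R=26
  26: L=25, R=–
  67: L=–, R=72
  44: L=–, R=–
  48: L=–, R=51
  51: L=50, R=–
  72: L=–, R=–
  50: L=–, R=–
  5: L=–, R=–
  25: L=–, R=–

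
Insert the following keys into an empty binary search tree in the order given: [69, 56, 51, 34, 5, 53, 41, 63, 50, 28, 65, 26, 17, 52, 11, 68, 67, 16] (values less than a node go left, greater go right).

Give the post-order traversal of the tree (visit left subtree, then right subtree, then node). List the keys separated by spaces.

69: root
56: left child of 69 (depth 1)
51: left child of 56 (depth 2)
34: left child of 51 (depth 3)
5: left child of 34 (depth 4)
53: right child of 51 (depth 3)
41: right child of 34 (depth 4)
63: right child of 56 (depth 2)
50: right child of 41 (depth 5)
28: right child of 5 (depth 5)
65: right child of 63 (depth 3)
26: left child of 28 (depth 6)
17: left child of 26 (depth 7)
52: left child of 53 (depth 4)
11: left child of 17 (depth 8)
68: right child of 65 (depth 4)
67: left child of 68 (depth 5)
16: right child of 11 (depth 9)

16 11 17 26 28 5 50 41 34 52 53 51 67 68 65 63 56 69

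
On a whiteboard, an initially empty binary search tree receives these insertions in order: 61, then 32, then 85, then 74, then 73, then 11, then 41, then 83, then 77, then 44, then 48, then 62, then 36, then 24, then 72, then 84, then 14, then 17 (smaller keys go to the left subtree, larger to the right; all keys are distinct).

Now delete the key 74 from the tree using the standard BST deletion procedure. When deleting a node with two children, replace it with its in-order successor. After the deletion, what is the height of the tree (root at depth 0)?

5

Resulting structure (node: left, right):
  61: L=32, R=85
  32: L=11, R=41
  85: L=74, R=–
  74: L=73, R=83
  73: L=62, R=–
  11: L=–, R=24
  41: L=36, R=44
  83: L=77, R=84
  77: L=–, R=–
  44: L=–, R=48
  48: L=–, R=–
  62: L=–, R=72
  36: L=–, R=–
  24: L=14, R=–
  72: L=–, R=–
  84: L=–, R=–
  14: L=–, R=17
  17: L=–, R=–

Delete 74 (two children — replace with in-order successor).
After deletion, deepest node is 72 at depth 5.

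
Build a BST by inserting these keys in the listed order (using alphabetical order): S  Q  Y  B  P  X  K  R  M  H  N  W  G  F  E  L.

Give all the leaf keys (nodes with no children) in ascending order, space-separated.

S: root
Q: left child of S (depth 1)
Y: right child of S (depth 1)
B: left child of Q (depth 2)
P: right child of B (depth 3)
X: left child of Y (depth 2)
K: left child of P (depth 4)
R: right child of Q (depth 2)
M: right child of K (depth 5)
H: left child of K (depth 5)
N: right child of M (depth 6)
W: left child of X (depth 3)
G: left child of H (depth 6)
F: left child of G (depth 7)
E: left child of F (depth 8)
L: left child of M (depth 6)

E L N R W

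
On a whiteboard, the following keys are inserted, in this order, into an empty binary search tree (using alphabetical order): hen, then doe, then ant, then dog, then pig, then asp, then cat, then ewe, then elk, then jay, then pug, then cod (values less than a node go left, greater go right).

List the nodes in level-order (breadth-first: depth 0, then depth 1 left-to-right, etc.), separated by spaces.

hen doe pig ant dog jay pug asp ewe cat elk cod

Insert hen: tree is empty, so hen becomes the root.
Insert doe: doe < hen → go left. Place as left child of hen.
Insert ant: ant < hen → go left; ant < doe → go left. Place as left child of doe.
Insert dog: dog < hen → go left; dog > doe → go right. Place as right child of doe.
Insert pig: pig > hen → go right. Place as right child of hen.
Insert asp: asp < hen → go left; asp < doe → go left; asp > ant → go right. Place as right child of ant.
Insert cat: cat < hen → go left; cat < doe → go left; cat > ant → go right; cat > asp → go right. Place as right child of asp.
Insert ewe: ewe < hen → go left; ewe > doe → go right; ewe > dog → go right. Place as right child of dog.
Insert elk: elk < hen → go left; elk > doe → go right; elk > dog → go right; elk < ewe → go left. Place as left child of ewe.
Insert jay: jay > hen → go right; jay < pig → go left. Place as left child of pig.
Insert pug: pug > hen → go right; pug > pig → go right. Place as right child of pig.
Insert cod: cod < hen → go left; cod < doe → go left; cod > ant → go right; cod > asp → go right; cod > cat → go right. Place as right child of cat.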